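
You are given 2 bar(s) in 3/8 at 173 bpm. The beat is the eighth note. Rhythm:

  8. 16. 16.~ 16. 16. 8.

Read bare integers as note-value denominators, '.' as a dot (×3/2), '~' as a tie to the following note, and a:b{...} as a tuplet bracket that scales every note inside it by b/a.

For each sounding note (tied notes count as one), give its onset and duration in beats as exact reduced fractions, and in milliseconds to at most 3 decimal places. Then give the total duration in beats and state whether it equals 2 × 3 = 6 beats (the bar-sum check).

1) 0.0ms=0b +520.231ms=3/2b
2) 520.231ms=3/2b +260.116ms=3/4b
3) 780.347ms=9/4b +520.231ms=3/2b
4) 1300.578ms=15/4b +260.116ms=3/4b
5) 1560.694ms=9/2b +520.231ms=3/2b
Σ=6b of 6 (173bpm 3/8) — PASS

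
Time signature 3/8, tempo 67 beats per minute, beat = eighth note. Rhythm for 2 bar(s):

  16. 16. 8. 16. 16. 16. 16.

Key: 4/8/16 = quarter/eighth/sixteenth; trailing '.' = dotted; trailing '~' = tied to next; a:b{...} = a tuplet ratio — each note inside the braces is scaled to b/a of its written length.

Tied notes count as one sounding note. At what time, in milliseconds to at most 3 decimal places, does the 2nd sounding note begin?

note 2 onset = 3/4b = 671.642ms

1. 0.0ms @ 0 + 671.642ms (3/4)
2. 671.642ms @ 3/4 + 671.642ms (3/4)
3. 1343.284ms @ 3/2 + 1343.284ms (3/2)
4. 2686.567ms @ 3 + 671.642ms (3/4)
5. 3358.209ms @ 15/4 + 671.642ms (3/4)
6. 4029.851ms @ 9/2 + 671.642ms (3/4)
7. 4701.493ms @ 21/4 + 671.642ms (3/4)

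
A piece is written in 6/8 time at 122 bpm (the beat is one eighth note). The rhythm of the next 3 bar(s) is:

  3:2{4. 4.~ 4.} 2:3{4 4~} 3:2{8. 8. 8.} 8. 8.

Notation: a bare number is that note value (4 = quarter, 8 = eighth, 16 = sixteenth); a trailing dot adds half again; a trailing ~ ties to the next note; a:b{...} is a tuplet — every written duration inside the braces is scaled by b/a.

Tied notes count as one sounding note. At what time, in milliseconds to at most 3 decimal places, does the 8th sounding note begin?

note 8 onset = 33/2b = 8114.754ms

1. 0.0ms @ 0 + 983.607ms (2)
2. 983.607ms @ 2 + 1967.213ms (4)
3. 2950.82ms @ 6 + 1475.41ms (3)
4. 4426.23ms @ 9 + 1967.213ms (4)
5. 6393.443ms @ 13 + 491.803ms (1)
6. 6885.246ms @ 14 + 491.803ms (1)
7. 7377.049ms @ 15 + 737.705ms (3/2)
8. 8114.754ms @ 33/2 + 737.705ms (3/2)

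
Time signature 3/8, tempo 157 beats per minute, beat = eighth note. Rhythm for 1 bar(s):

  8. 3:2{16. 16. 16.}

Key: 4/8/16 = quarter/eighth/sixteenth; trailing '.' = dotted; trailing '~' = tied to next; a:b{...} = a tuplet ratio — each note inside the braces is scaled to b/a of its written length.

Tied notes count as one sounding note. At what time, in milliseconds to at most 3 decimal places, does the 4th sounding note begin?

note 4 onset = 5/2b = 955.414ms

1. 0.0ms @ 0 + 573.248ms (3/2)
2. 573.248ms @ 3/2 + 191.083ms (1/2)
3. 764.331ms @ 2 + 191.083ms (1/2)
4. 955.414ms @ 5/2 + 191.083ms (1/2)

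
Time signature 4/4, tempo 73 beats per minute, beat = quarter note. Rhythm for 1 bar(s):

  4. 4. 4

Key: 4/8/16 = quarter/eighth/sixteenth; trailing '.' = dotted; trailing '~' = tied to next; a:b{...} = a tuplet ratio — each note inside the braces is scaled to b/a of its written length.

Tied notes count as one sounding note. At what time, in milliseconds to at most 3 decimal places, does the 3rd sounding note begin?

1. 0.0ms @ 0 + 1232.877ms (3/2)
2. 1232.877ms @ 3/2 + 1232.877ms (3/2)
3. 2465.753ms @ 3 + 821.918ms (1)

note 3 onset = 3b = 2465.753ms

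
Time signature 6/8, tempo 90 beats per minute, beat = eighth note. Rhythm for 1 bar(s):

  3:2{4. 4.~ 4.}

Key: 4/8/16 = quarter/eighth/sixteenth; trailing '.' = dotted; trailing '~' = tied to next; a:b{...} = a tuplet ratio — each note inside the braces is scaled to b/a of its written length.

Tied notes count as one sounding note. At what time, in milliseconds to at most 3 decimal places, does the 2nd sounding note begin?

note 2 onset = 2b = 1333.333ms

1. 0.0ms @ 0 + 1333.333ms (2)
2. 1333.333ms @ 2 + 2666.667ms (4)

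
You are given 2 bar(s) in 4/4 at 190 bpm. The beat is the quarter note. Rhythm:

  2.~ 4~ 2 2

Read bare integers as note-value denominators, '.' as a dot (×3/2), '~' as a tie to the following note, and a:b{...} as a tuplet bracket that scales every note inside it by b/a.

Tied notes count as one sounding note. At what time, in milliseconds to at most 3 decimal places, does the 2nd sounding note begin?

1. 0.0ms @ 0 + 1894.737ms (6)
2. 1894.737ms @ 6 + 631.579ms (2)

note 2 onset = 6b = 1894.737ms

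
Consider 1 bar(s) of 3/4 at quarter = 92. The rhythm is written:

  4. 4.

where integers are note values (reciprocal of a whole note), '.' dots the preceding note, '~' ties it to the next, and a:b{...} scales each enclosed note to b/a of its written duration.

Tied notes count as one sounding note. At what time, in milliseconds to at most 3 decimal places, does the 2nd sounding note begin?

note 2 onset = 3/2b = 978.261ms

1. 0.0ms @ 0 + 978.261ms (3/2)
2. 978.261ms @ 3/2 + 978.261ms (3/2)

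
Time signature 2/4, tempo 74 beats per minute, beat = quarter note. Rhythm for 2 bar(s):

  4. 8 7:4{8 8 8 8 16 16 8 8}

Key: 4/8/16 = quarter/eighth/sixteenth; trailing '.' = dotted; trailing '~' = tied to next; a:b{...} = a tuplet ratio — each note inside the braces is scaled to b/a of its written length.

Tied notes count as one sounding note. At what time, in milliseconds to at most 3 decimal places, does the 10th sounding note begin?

note 10 onset = 26/7b = 3011.583ms

1. 0.0ms @ 0 + 1216.216ms (3/2)
2. 1216.216ms @ 3/2 + 405.405ms (1/2)
3. 1621.622ms @ 2 + 231.66ms (2/7)
4. 1853.282ms @ 16/7 + 231.66ms (2/7)
5. 2084.942ms @ 18/7 + 231.66ms (2/7)
6. 2316.602ms @ 20/7 + 231.66ms (2/7)
7. 2548.263ms @ 22/7 + 115.83ms (1/7)
8. 2664.093ms @ 23/7 + 115.83ms (1/7)
9. 2779.923ms @ 24/7 + 231.66ms (2/7)
10. 3011.583ms @ 26/7 + 231.66ms (2/7)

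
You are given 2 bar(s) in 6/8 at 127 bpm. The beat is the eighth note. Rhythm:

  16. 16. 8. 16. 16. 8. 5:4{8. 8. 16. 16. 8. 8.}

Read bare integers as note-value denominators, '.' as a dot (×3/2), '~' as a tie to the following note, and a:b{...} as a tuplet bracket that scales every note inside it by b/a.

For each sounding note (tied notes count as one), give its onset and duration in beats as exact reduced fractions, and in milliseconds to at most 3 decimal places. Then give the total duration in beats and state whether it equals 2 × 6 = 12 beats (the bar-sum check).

1) 0.0ms=0b +354.331ms=3/4b
2) 354.331ms=3/4b +354.331ms=3/4b
3) 708.661ms=3/2b +708.661ms=3/2b
4) 1417.323ms=3b +354.331ms=3/4b
5) 1771.654ms=15/4b +354.331ms=3/4b
6) 2125.984ms=9/2b +708.661ms=3/2b
7) 2834.646ms=6b +566.929ms=6/5b
8) 3401.575ms=36/5b +566.929ms=6/5b
9) 3968.504ms=42/5b +283.465ms=3/5b
10) 4251.969ms=9b +283.465ms=3/5b
11) 4535.433ms=48/5b +566.929ms=6/5b
12) 5102.362ms=54/5b +566.929ms=6/5b
Σ=12b of 12 (127bpm 6/8) — PASS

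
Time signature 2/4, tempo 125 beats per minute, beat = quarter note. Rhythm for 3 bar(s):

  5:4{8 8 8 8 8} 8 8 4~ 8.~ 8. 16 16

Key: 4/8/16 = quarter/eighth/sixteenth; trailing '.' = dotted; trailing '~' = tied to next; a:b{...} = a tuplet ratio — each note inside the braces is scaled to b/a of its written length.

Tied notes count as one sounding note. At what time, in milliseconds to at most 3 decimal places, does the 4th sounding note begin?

1. 0.0ms @ 0 + 192.0ms (2/5)
2. 192.0ms @ 2/5 + 192.0ms (2/5)
3. 384.0ms @ 4/5 + 192.0ms (2/5)
4. 576.0ms @ 6/5 + 192.0ms (2/5)
5. 768.0ms @ 8/5 + 192.0ms (2/5)
6. 960.0ms @ 2 + 240.0ms (1/2)
7. 1200.0ms @ 5/2 + 240.0ms (1/2)
8. 1440.0ms @ 3 + 1200.0ms (5/2)
9. 2640.0ms @ 11/2 + 120.0ms (1/4)
10. 2760.0ms @ 23/4 + 120.0ms (1/4)

note 4 onset = 6/5b = 576.0ms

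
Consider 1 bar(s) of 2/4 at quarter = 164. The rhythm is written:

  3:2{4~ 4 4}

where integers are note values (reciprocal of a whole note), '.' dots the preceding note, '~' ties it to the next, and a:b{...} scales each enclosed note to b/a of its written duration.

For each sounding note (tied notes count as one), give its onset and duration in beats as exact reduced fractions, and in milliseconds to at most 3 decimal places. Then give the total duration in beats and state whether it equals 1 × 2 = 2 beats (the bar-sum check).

1) 0.0ms=0b +487.805ms=4/3b
2) 487.805ms=4/3b +243.902ms=2/3b
Σ=2b of 2 (164bpm 2/4) — PASS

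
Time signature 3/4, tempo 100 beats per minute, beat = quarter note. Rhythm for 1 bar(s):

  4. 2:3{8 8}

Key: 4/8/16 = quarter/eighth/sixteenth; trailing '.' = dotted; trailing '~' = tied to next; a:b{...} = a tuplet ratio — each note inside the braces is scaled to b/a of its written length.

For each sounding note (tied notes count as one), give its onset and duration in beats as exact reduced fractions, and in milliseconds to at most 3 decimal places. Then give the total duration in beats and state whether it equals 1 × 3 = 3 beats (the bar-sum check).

1) 0.0ms=0b +900.0ms=3/2b
2) 900.0ms=3/2b +450.0ms=3/4b
3) 1350.0ms=9/4b +450.0ms=3/4b
Σ=3b of 3 (100bpm 3/4) — PASS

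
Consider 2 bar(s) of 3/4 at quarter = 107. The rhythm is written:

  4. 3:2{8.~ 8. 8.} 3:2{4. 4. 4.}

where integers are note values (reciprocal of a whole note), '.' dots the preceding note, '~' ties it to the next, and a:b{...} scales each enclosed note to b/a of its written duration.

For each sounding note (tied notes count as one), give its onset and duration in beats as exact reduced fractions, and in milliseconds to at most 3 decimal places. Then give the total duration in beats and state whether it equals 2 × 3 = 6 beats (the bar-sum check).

1) 0.0ms=0b +841.121ms=3/2b
2) 841.121ms=3/2b +560.748ms=1b
3) 1401.869ms=5/2b +280.374ms=1/2b
4) 1682.243ms=3b +560.748ms=1b
5) 2242.991ms=4b +560.748ms=1b
6) 2803.738ms=5b +560.748ms=1b
Σ=6b of 6 (107bpm 3/4) — PASS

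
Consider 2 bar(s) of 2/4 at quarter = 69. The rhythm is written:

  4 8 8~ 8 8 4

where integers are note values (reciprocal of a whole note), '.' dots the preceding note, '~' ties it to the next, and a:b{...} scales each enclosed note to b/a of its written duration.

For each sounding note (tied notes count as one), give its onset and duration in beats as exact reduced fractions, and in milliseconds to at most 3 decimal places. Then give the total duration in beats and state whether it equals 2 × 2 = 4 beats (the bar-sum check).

1) 0.0ms=0b +869.565ms=1b
2) 869.565ms=1b +434.783ms=1/2b
3) 1304.348ms=3/2b +869.565ms=1b
4) 2173.913ms=5/2b +434.783ms=1/2b
5) 2608.696ms=3b +869.565ms=1b
Σ=4b of 4 (69bpm 2/4) — PASS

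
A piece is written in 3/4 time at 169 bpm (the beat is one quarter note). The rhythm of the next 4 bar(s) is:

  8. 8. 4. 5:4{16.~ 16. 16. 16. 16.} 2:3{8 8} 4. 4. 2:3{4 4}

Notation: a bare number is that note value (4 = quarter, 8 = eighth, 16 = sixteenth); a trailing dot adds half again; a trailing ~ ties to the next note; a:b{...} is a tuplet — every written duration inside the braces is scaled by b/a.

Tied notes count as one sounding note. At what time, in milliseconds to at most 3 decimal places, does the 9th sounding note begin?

note 9 onset = 21/4b = 1863.905ms

1. 0.0ms @ 0 + 266.272ms (3/4)
2. 266.272ms @ 3/4 + 266.272ms (3/4)
3. 532.544ms @ 3/2 + 532.544ms (3/2)
4. 1065.089ms @ 3 + 213.018ms (3/5)
5. 1278.107ms @ 18/5 + 106.509ms (3/10)
6. 1384.615ms @ 39/10 + 106.509ms (3/10)
7. 1491.124ms @ 21/5 + 106.509ms (3/10)
8. 1597.633ms @ 9/2 + 266.272ms (3/4)
9. 1863.905ms @ 21/4 + 266.272ms (3/4)
10. 2130.178ms @ 6 + 532.544ms (3/2)
11. 2662.722ms @ 15/2 + 532.544ms (3/2)
12. 3195.266ms @ 9 + 532.544ms (3/2)
13. 3727.811ms @ 21/2 + 532.544ms (3/2)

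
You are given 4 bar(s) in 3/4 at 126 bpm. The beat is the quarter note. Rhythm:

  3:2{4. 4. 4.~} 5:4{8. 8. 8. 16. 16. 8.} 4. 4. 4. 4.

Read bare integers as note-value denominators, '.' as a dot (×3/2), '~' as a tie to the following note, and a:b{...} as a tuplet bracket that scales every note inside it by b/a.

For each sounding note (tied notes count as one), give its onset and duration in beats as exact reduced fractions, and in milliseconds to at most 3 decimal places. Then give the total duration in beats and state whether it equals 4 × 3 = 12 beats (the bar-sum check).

1) 0.0ms=0b +476.19ms=1b
2) 476.19ms=1b +476.19ms=1b
3) 952.381ms=2b +761.905ms=8/5b
4) 1714.286ms=18/5b +285.714ms=3/5b
5) 2000.0ms=21/5b +285.714ms=3/5b
6) 2285.714ms=24/5b +142.857ms=3/10b
7) 2428.571ms=51/10b +142.857ms=3/10b
8) 2571.429ms=27/5b +285.714ms=3/5b
9) 2857.143ms=6b +714.286ms=3/2b
10) 3571.429ms=15/2b +714.286ms=3/2b
11) 4285.714ms=9b +714.286ms=3/2b
12) 5000.0ms=21/2b +714.286ms=3/2b
Σ=12b of 12 (126bpm 3/4) — PASS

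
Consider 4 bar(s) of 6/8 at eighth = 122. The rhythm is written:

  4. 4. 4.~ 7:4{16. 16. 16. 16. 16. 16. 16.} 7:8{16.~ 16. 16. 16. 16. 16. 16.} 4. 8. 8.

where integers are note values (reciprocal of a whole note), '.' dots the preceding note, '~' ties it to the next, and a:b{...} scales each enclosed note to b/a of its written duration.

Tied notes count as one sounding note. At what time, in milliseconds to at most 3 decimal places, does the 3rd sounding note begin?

1. 0.0ms @ 0 + 1475.41ms (3)
2. 1475.41ms @ 3 + 1475.41ms (3)
3. 2950.82ms @ 6 + 1686.183ms (24/7)
4. 4637.002ms @ 66/7 + 210.773ms (3/7)
5. 4847.775ms @ 69/7 + 210.773ms (3/7)
6. 5058.548ms @ 72/7 + 210.773ms (3/7)
7. 5269.321ms @ 75/7 + 210.773ms (3/7)
8. 5480.094ms @ 78/7 + 210.773ms (3/7)
9. 5690.867ms @ 81/7 + 210.773ms (3/7)
10. 5901.639ms @ 12 + 843.091ms (12/7)
11. 6744.731ms @ 96/7 + 421.546ms (6/7)
12. 7166.276ms @ 102/7 + 421.546ms (6/7)
13. 7587.822ms @ 108/7 + 421.546ms (6/7)
14. 8009.368ms @ 114/7 + 421.546ms (6/7)
15. 8430.913ms @ 120/7 + 421.546ms (6/7)
16. 8852.459ms @ 18 + 1475.41ms (3)
17. 10327.869ms @ 21 + 737.705ms (3/2)
18. 11065.574ms @ 45/2 + 737.705ms (3/2)

note 3 onset = 6b = 2950.82ms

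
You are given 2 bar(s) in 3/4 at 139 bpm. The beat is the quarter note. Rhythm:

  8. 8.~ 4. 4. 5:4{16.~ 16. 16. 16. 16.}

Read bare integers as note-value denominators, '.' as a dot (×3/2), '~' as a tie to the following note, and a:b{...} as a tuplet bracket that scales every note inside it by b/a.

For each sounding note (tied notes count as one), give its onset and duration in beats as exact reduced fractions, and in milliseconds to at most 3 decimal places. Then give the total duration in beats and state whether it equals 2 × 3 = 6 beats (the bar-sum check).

1) 0.0ms=0b +323.741ms=3/4b
2) 323.741ms=3/4b +971.223ms=9/4b
3) 1294.964ms=3b +647.482ms=3/2b
4) 1942.446ms=9/2b +258.993ms=3/5b
5) 2201.439ms=51/10b +129.496ms=3/10b
6) 2330.935ms=27/5b +129.496ms=3/10b
7) 2460.432ms=57/10b +129.496ms=3/10b
Σ=6b of 6 (139bpm 3/4) — PASS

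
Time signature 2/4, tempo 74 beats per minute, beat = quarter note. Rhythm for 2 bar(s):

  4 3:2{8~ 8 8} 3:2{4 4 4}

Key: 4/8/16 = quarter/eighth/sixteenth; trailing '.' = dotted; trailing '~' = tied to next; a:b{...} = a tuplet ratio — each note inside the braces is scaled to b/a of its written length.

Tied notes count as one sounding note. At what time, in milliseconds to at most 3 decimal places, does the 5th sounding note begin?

1. 0.0ms @ 0 + 810.811ms (1)
2. 810.811ms @ 1 + 540.541ms (2/3)
3. 1351.351ms @ 5/3 + 270.27ms (1/3)
4. 1621.622ms @ 2 + 540.541ms (2/3)
5. 2162.162ms @ 8/3 + 540.541ms (2/3)
6. 2702.703ms @ 10/3 + 540.541ms (2/3)

note 5 onset = 8/3b = 2162.162ms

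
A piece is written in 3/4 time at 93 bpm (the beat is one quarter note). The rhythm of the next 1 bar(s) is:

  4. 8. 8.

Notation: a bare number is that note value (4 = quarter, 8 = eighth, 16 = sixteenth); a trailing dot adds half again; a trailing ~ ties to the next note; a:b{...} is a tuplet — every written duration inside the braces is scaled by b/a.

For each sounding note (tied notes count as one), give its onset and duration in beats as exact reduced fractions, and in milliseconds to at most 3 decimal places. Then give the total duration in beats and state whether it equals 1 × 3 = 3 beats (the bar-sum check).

1) 0.0ms=0b +967.742ms=3/2b
2) 967.742ms=3/2b +483.871ms=3/4b
3) 1451.613ms=9/4b +483.871ms=3/4b
Σ=3b of 3 (93bpm 3/4) — PASS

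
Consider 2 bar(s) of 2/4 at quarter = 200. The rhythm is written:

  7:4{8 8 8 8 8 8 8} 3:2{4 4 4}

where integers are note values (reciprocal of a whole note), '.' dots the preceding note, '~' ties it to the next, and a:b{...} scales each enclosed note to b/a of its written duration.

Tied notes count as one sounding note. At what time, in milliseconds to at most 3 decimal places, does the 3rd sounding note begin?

1. 0.0ms @ 0 + 85.714ms (2/7)
2. 85.714ms @ 2/7 + 85.714ms (2/7)
3. 171.429ms @ 4/7 + 85.714ms (2/7)
4. 257.143ms @ 6/7 + 85.714ms (2/7)
5. 342.857ms @ 8/7 + 85.714ms (2/7)
6. 428.571ms @ 10/7 + 85.714ms (2/7)
7. 514.286ms @ 12/7 + 85.714ms (2/7)
8. 600.0ms @ 2 + 200.0ms (2/3)
9. 800.0ms @ 8/3 + 200.0ms (2/3)
10. 1000.0ms @ 10/3 + 200.0ms (2/3)

note 3 onset = 4/7b = 171.429ms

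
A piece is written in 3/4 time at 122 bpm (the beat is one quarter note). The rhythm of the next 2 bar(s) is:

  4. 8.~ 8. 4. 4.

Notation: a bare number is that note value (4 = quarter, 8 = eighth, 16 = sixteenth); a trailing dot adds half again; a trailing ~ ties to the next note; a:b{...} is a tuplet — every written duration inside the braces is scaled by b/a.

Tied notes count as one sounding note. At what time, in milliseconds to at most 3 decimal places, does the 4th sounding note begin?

note 4 onset = 9/2b = 2213.115ms

1. 0.0ms @ 0 + 737.705ms (3/2)
2. 737.705ms @ 3/2 + 737.705ms (3/2)
3. 1475.41ms @ 3 + 737.705ms (3/2)
4. 2213.115ms @ 9/2 + 737.705ms (3/2)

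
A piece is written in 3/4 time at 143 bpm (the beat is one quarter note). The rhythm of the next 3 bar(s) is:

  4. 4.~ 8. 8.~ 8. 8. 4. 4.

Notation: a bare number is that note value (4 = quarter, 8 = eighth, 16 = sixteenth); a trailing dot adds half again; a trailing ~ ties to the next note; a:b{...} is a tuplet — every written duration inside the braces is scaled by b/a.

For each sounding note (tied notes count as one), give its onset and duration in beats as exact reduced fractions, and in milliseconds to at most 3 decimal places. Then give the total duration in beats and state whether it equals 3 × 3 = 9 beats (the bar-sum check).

1) 0.0ms=0b +629.371ms=3/2b
2) 629.371ms=3/2b +944.056ms=9/4b
3) 1573.427ms=15/4b +629.371ms=3/2b
4) 2202.797ms=21/4b +314.685ms=3/4b
5) 2517.483ms=6b +629.371ms=3/2b
6) 3146.853ms=15/2b +629.371ms=3/2b
Σ=9b of 9 (143bpm 3/4) — PASS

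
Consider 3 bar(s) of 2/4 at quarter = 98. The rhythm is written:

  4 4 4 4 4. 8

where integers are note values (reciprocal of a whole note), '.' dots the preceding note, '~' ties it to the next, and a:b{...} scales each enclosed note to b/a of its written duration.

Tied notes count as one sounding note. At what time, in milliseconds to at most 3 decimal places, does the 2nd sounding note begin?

1. 0.0ms @ 0 + 612.245ms (1)
2. 612.245ms @ 1 + 612.245ms (1)
3. 1224.49ms @ 2 + 612.245ms (1)
4. 1836.735ms @ 3 + 612.245ms (1)
5. 2448.98ms @ 4 + 918.367ms (3/2)
6. 3367.347ms @ 11/2 + 306.122ms (1/2)

note 2 onset = 1b = 612.245ms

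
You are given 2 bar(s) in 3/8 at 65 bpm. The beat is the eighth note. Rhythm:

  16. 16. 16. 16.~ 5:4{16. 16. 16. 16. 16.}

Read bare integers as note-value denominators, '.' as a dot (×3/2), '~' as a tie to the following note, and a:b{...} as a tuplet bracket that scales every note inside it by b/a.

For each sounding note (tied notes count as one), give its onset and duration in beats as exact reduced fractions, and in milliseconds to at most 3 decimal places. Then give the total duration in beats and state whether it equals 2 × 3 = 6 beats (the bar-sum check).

1) 0.0ms=0b +692.308ms=3/4b
2) 692.308ms=3/4b +692.308ms=3/4b
3) 1384.615ms=3/2b +692.308ms=3/4b
4) 2076.923ms=9/4b +1246.154ms=27/20b
5) 3323.077ms=18/5b +553.846ms=3/5b
6) 3876.923ms=21/5b +553.846ms=3/5b
7) 4430.769ms=24/5b +553.846ms=3/5b
8) 4984.615ms=27/5b +553.846ms=3/5b
Σ=6b of 6 (65bpm 3/8) — PASS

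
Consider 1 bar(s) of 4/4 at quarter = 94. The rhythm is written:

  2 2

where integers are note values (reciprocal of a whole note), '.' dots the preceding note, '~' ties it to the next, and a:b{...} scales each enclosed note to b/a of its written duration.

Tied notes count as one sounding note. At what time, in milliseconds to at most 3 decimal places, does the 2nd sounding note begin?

1. 0.0ms @ 0 + 1276.596ms (2)
2. 1276.596ms @ 2 + 1276.596ms (2)

note 2 onset = 2b = 1276.596ms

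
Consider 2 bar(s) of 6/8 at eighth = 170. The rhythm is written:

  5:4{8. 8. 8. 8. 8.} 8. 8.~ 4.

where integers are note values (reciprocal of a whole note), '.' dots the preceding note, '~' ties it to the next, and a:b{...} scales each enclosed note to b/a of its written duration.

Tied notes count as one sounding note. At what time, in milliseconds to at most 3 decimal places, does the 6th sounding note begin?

1. 0.0ms @ 0 + 423.529ms (6/5)
2. 423.529ms @ 6/5 + 423.529ms (6/5)
3. 847.059ms @ 12/5 + 423.529ms (6/5)
4. 1270.588ms @ 18/5 + 423.529ms (6/5)
5. 1694.118ms @ 24/5 + 423.529ms (6/5)
6. 2117.647ms @ 6 + 529.412ms (3/2)
7. 2647.059ms @ 15/2 + 1588.235ms (9/2)

note 6 onset = 6b = 2117.647ms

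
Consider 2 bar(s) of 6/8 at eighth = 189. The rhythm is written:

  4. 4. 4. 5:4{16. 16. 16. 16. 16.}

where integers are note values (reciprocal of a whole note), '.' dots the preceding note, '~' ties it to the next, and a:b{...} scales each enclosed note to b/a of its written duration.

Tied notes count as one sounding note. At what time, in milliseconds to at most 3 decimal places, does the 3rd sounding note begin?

note 3 onset = 6b = 1904.762ms

1. 0.0ms @ 0 + 952.381ms (3)
2. 952.381ms @ 3 + 952.381ms (3)
3. 1904.762ms @ 6 + 952.381ms (3)
4. 2857.143ms @ 9 + 190.476ms (3/5)
5. 3047.619ms @ 48/5 + 190.476ms (3/5)
6. 3238.095ms @ 51/5 + 190.476ms (3/5)
7. 3428.571ms @ 54/5 + 190.476ms (3/5)
8. 3619.048ms @ 57/5 + 190.476ms (3/5)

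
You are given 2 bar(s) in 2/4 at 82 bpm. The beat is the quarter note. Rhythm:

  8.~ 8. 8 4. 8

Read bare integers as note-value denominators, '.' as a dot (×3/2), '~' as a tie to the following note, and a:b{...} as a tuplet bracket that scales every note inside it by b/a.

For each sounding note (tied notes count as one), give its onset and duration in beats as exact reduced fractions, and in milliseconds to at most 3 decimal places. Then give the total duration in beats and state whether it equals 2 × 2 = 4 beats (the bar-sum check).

1) 0.0ms=0b +1097.561ms=3/2b
2) 1097.561ms=3/2b +365.854ms=1/2b
3) 1463.415ms=2b +1097.561ms=3/2b
4) 2560.976ms=7/2b +365.854ms=1/2b
Σ=4b of 4 (82bpm 2/4) — PASS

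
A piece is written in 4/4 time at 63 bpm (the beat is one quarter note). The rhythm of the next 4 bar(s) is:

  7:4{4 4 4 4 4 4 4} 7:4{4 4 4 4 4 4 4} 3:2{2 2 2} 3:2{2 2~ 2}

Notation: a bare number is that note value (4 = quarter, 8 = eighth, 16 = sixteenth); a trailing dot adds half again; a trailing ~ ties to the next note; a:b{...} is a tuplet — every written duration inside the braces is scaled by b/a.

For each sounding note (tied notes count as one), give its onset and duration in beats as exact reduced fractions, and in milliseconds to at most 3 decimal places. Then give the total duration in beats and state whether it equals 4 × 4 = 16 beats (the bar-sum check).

1) 0.0ms=0b +544.218ms=4/7b
2) 544.218ms=4/7b +544.218ms=4/7b
3) 1088.435ms=8/7b +544.218ms=4/7b
4) 1632.653ms=12/7b +544.218ms=4/7b
5) 2176.871ms=16/7b +544.218ms=4/7b
6) 2721.088ms=20/7b +544.218ms=4/7b
7) 3265.306ms=24/7b +544.218ms=4/7b
8) 3809.524ms=4b +544.218ms=4/7b
9) 4353.741ms=32/7b +544.218ms=4/7b
10) 4897.959ms=36/7b +544.218ms=4/7b
11) 5442.177ms=40/7b +544.218ms=4/7b
12) 5986.395ms=44/7b +544.218ms=4/7b
13) 6530.612ms=48/7b +544.218ms=4/7b
14) 7074.83ms=52/7b +544.218ms=4/7b
15) 7619.048ms=8b +1269.841ms=4/3b
16) 8888.889ms=28/3b +1269.841ms=4/3b
17) 10158.73ms=32/3b +1269.841ms=4/3b
18) 11428.571ms=12b +1269.841ms=4/3b
19) 12698.413ms=40/3b +2539.683ms=8/3b
Σ=16b of 16 (63bpm 4/4) — PASS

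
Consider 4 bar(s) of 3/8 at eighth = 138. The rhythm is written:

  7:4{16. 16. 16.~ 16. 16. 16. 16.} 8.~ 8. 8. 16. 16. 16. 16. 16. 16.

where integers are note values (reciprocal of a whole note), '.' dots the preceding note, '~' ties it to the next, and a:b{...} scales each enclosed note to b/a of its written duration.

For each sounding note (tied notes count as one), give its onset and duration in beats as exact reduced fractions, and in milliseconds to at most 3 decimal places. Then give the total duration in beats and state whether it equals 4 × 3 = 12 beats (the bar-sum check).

1) 0.0ms=0b +186.335ms=3/7b
2) 186.335ms=3/7b +186.335ms=3/7b
3) 372.671ms=6/7b +372.671ms=6/7b
4) 745.342ms=12/7b +186.335ms=3/7b
5) 931.677ms=15/7b +186.335ms=3/7b
6) 1118.012ms=18/7b +186.335ms=3/7b
7) 1304.348ms=3b +1304.348ms=3b
8) 2608.696ms=6b +652.174ms=3/2b
9) 3260.87ms=15/2b +326.087ms=3/4b
10) 3586.957ms=33/4b +326.087ms=3/4b
11) 3913.043ms=9b +326.087ms=3/4b
12) 4239.13ms=39/4b +326.087ms=3/4b
13) 4565.217ms=21/2b +326.087ms=3/4b
14) 4891.304ms=45/4b +326.087ms=3/4b
Σ=12b of 12 (138bpm 3/8) — PASS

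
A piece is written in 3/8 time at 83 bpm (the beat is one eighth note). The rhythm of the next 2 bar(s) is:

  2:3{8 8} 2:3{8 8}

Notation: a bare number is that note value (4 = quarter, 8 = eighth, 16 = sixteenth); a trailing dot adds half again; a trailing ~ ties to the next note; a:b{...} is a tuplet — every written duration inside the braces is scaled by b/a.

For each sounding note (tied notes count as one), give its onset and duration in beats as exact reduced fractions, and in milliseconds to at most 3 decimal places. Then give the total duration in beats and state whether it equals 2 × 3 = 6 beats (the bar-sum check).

1) 0.0ms=0b +1084.337ms=3/2b
2) 1084.337ms=3/2b +1084.337ms=3/2b
3) 2168.675ms=3b +1084.337ms=3/2b
4) 3253.012ms=9/2b +1084.337ms=3/2b
Σ=6b of 6 (83bpm 3/8) — PASS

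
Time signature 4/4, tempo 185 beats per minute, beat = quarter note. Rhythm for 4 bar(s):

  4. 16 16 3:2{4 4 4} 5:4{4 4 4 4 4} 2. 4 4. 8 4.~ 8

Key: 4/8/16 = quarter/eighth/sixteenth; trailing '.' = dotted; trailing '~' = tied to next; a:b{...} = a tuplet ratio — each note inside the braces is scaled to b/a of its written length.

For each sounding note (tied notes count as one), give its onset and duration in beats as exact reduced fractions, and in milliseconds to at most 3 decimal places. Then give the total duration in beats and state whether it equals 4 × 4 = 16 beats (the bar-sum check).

1) 0.0ms=0b +486.486ms=3/2b
2) 486.486ms=3/2b +81.081ms=1/4b
3) 567.568ms=7/4b +81.081ms=1/4b
4) 648.649ms=2b +216.216ms=2/3b
5) 864.865ms=8/3b +216.216ms=2/3b
6) 1081.081ms=10/3b +216.216ms=2/3b
7) 1297.297ms=4b +259.459ms=4/5b
8) 1556.757ms=24/5b +259.459ms=4/5b
9) 1816.216ms=28/5b +259.459ms=4/5b
10) 2075.676ms=32/5b +259.459ms=4/5b
11) 2335.135ms=36/5b +259.459ms=4/5b
12) 2594.595ms=8b +972.973ms=3b
13) 3567.568ms=11b +324.324ms=1b
14) 3891.892ms=12b +486.486ms=3/2b
15) 4378.378ms=27/2b +162.162ms=1/2b
16) 4540.541ms=14b +648.649ms=2b
Σ=16b of 16 (185bpm 4/4) — PASS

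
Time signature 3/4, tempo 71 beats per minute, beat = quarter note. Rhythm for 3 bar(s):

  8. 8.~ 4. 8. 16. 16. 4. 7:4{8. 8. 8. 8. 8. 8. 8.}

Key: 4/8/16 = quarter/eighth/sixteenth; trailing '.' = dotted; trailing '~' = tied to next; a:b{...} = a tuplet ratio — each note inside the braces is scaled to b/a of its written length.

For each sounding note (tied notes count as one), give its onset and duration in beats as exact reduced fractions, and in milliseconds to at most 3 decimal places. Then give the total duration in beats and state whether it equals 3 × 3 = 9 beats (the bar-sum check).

1) 0.0ms=0b +633.803ms=3/4b
2) 633.803ms=3/4b +1901.408ms=9/4b
3) 2535.211ms=3b +633.803ms=3/4b
4) 3169.014ms=15/4b +316.901ms=3/8b
5) 3485.915ms=33/8b +316.901ms=3/8b
6) 3802.817ms=9/2b +1267.606ms=3/2b
7) 5070.423ms=6b +362.173ms=3/7b
8) 5432.596ms=45/7b +362.173ms=3/7b
9) 5794.769ms=48/7b +362.173ms=3/7b
10) 6156.942ms=51/7b +362.173ms=3/7b
11) 6519.115ms=54/7b +362.173ms=3/7b
12) 6881.288ms=57/7b +362.173ms=3/7b
13) 7243.461ms=60/7b +362.173ms=3/7b
Σ=9b of 9 (71bpm 3/4) — PASS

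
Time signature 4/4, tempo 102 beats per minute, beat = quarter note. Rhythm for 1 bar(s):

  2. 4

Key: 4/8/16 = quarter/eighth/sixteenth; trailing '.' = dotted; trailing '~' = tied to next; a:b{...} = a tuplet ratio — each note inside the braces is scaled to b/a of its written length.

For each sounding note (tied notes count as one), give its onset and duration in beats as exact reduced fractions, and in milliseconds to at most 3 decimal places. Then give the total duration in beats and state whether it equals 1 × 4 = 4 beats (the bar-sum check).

1) 0.0ms=0b +1764.706ms=3b
2) 1764.706ms=3b +588.235ms=1b
Σ=4b of 4 (102bpm 4/4) — PASS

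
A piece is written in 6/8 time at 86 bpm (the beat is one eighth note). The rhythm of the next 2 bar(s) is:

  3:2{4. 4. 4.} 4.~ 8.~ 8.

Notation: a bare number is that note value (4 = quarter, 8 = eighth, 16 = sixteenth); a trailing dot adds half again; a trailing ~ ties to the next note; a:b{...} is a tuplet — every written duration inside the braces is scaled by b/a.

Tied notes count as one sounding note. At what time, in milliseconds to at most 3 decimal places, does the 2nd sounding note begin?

1. 0.0ms @ 0 + 1395.349ms (2)
2. 1395.349ms @ 2 + 1395.349ms (2)
3. 2790.698ms @ 4 + 1395.349ms (2)
4. 4186.047ms @ 6 + 4186.047ms (6)

note 2 onset = 2b = 1395.349ms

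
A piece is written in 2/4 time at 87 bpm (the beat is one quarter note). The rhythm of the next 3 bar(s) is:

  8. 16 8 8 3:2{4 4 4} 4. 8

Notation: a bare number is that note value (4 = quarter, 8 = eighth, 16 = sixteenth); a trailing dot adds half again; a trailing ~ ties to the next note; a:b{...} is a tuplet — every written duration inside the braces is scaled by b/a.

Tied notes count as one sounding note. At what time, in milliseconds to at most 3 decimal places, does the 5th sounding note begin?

note 5 onset = 2b = 1379.31ms

1. 0.0ms @ 0 + 517.241ms (3/4)
2. 517.241ms @ 3/4 + 172.414ms (1/4)
3. 689.655ms @ 1 + 344.828ms (1/2)
4. 1034.483ms @ 3/2 + 344.828ms (1/2)
5. 1379.31ms @ 2 + 459.77ms (2/3)
6. 1839.08ms @ 8/3 + 459.77ms (2/3)
7. 2298.851ms @ 10/3 + 459.77ms (2/3)
8. 2758.621ms @ 4 + 1034.483ms (3/2)
9. 3793.103ms @ 11/2 + 344.828ms (1/2)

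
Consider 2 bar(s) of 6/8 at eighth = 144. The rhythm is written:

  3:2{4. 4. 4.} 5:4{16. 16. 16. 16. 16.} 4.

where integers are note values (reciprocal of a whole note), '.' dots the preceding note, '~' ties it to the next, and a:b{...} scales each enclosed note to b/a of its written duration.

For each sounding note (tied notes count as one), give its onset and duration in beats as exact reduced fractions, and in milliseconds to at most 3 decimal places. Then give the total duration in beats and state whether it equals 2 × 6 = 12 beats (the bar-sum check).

1) 0.0ms=0b +833.333ms=2b
2) 833.333ms=2b +833.333ms=2b
3) 1666.667ms=4b +833.333ms=2b
4) 2500.0ms=6b +250.0ms=3/5b
5) 2750.0ms=33/5b +250.0ms=3/5b
6) 3000.0ms=36/5b +250.0ms=3/5b
7) 3250.0ms=39/5b +250.0ms=3/5b
8) 3500.0ms=42/5b +250.0ms=3/5b
9) 3750.0ms=9b +1250.0ms=3b
Σ=12b of 12 (144bpm 6/8) — PASS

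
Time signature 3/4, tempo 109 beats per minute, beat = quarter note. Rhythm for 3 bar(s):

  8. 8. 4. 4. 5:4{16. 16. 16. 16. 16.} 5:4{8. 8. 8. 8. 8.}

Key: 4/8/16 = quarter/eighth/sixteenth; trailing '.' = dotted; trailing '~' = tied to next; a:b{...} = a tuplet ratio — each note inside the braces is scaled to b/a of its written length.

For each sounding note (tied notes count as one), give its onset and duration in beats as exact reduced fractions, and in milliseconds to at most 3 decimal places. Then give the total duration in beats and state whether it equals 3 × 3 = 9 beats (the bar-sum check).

1) 0.0ms=0b +412.844ms=3/4b
2) 412.844ms=3/4b +412.844ms=3/4b
3) 825.688ms=3/2b +825.688ms=3/2b
4) 1651.376ms=3b +825.688ms=3/2b
5) 2477.064ms=9/2b +165.138ms=3/10b
6) 2642.202ms=24/5b +165.138ms=3/10b
7) 2807.339ms=51/10b +165.138ms=3/10b
8) 2972.477ms=27/5b +165.138ms=3/10b
9) 3137.615ms=57/10b +165.138ms=3/10b
10) 3302.752ms=6b +330.275ms=3/5b
11) 3633.028ms=33/5b +330.275ms=3/5b
12) 3963.303ms=36/5b +330.275ms=3/5b
13) 4293.578ms=39/5b +330.275ms=3/5b
14) 4623.853ms=42/5b +330.275ms=3/5b
Σ=9b of 9 (109bpm 3/4) — PASS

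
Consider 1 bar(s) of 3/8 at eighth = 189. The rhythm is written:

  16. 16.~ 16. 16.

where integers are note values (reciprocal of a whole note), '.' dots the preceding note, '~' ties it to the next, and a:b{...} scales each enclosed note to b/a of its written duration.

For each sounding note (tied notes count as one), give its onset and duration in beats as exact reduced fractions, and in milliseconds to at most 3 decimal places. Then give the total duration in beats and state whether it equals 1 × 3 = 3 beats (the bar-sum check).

1) 0.0ms=0b +238.095ms=3/4b
2) 238.095ms=3/4b +476.19ms=3/2b
3) 714.286ms=9/4b +238.095ms=3/4b
Σ=3b of 3 (189bpm 3/8) — PASS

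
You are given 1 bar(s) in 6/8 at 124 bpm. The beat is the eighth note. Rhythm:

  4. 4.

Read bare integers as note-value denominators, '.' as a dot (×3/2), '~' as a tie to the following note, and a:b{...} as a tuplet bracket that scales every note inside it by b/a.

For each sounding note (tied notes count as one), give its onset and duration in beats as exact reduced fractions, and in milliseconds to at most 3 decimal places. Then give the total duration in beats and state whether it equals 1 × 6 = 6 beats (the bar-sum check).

1) 0.0ms=0b +1451.613ms=3b
2) 1451.613ms=3b +1451.613ms=3b
Σ=6b of 6 (124bpm 6/8) — PASS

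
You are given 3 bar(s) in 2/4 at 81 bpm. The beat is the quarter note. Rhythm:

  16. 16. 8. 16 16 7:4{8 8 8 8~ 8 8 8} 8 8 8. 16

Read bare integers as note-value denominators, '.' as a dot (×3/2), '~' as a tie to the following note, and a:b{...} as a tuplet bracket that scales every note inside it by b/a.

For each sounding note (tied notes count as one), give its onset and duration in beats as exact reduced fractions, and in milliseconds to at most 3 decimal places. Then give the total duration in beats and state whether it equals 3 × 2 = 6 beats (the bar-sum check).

1) 0.0ms=0b +277.778ms=3/8b
2) 277.778ms=3/8b +277.778ms=3/8b
3) 555.556ms=3/4b +555.556ms=3/4b
4) 1111.111ms=3/2b +185.185ms=1/4b
5) 1296.296ms=7/4b +185.185ms=1/4b
6) 1481.481ms=2b +211.64ms=2/7b
7) 1693.122ms=16/7b +211.64ms=2/7b
8) 1904.762ms=18/7b +211.64ms=2/7b
9) 2116.402ms=20/7b +423.28ms=4/7b
10) 2539.683ms=24/7b +211.64ms=2/7b
11) 2751.323ms=26/7b +211.64ms=2/7b
12) 2962.963ms=4b +370.37ms=1/2b
13) 3333.333ms=9/2b +370.37ms=1/2b
14) 3703.704ms=5b +555.556ms=3/4b
15) 4259.259ms=23/4b +185.185ms=1/4b
Σ=6b of 6 (81bpm 2/4) — PASS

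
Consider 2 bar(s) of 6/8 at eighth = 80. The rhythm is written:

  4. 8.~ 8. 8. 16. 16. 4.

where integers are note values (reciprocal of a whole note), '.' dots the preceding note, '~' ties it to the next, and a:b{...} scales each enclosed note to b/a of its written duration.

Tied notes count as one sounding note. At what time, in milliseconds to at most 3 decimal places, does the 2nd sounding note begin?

note 2 onset = 3b = 2250.0ms

1. 0.0ms @ 0 + 2250.0ms (3)
2. 2250.0ms @ 3 + 2250.0ms (3)
3. 4500.0ms @ 6 + 1125.0ms (3/2)
4. 5625.0ms @ 15/2 + 562.5ms (3/4)
5. 6187.5ms @ 33/4 + 562.5ms (3/4)
6. 6750.0ms @ 9 + 2250.0ms (3)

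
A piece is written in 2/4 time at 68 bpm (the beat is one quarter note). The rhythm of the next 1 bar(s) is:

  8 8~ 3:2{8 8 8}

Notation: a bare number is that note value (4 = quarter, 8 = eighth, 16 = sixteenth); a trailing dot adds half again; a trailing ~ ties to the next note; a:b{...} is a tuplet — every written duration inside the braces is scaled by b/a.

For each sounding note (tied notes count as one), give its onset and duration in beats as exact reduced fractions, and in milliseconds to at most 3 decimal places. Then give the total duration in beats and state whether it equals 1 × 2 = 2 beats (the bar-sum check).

1) 0.0ms=0b +441.176ms=1/2b
2) 441.176ms=1/2b +735.294ms=5/6b
3) 1176.471ms=4/3b +294.118ms=1/3b
4) 1470.588ms=5/3b +294.118ms=1/3b
Σ=2b of 2 (68bpm 2/4) — PASS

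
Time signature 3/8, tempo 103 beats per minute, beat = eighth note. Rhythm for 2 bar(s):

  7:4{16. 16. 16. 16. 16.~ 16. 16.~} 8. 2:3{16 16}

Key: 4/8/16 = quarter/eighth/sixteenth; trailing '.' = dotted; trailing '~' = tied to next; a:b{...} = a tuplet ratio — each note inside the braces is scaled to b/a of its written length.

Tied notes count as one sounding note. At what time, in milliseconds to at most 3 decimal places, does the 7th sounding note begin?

note 7 onset = 9/2b = 2621.359ms

1. 0.0ms @ 0 + 249.653ms (3/7)
2. 249.653ms @ 3/7 + 249.653ms (3/7)
3. 499.307ms @ 6/7 + 249.653ms (3/7)
4. 748.96ms @ 9/7 + 249.653ms (3/7)
5. 998.613ms @ 12/7 + 499.307ms (6/7)
6. 1497.92ms @ 18/7 + 1123.44ms (27/14)
7. 2621.359ms @ 9/2 + 436.893ms (3/4)
8. 3058.252ms @ 21/4 + 436.893ms (3/4)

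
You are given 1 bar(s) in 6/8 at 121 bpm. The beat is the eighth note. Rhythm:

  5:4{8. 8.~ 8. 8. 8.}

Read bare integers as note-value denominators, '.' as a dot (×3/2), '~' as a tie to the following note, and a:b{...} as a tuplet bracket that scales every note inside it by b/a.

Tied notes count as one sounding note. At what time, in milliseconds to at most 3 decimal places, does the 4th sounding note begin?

note 4 onset = 24/5b = 2380.165ms

1. 0.0ms @ 0 + 595.041ms (6/5)
2. 595.041ms @ 6/5 + 1190.083ms (12/5)
3. 1785.124ms @ 18/5 + 595.041ms (6/5)
4. 2380.165ms @ 24/5 + 595.041ms (6/5)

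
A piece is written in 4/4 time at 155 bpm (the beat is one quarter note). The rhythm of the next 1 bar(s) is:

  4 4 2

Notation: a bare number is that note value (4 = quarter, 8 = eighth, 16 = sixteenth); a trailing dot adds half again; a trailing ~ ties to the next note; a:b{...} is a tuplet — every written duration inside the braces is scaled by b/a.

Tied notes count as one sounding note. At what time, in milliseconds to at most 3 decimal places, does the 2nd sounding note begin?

1. 0.0ms @ 0 + 387.097ms (1)
2. 387.097ms @ 1 + 387.097ms (1)
3. 774.194ms @ 2 + 774.194ms (2)

note 2 onset = 1b = 387.097ms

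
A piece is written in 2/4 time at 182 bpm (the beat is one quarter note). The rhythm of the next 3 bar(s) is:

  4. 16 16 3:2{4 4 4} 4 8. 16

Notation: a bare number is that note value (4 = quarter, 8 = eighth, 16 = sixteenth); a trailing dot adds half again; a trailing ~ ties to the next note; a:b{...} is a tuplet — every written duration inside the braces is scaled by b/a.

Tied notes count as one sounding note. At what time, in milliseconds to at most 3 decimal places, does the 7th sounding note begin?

1. 0.0ms @ 0 + 494.505ms (3/2)
2. 494.505ms @ 3/2 + 82.418ms (1/4)
3. 576.923ms @ 7/4 + 82.418ms (1/4)
4. 659.341ms @ 2 + 219.78ms (2/3)
5. 879.121ms @ 8/3 + 219.78ms (2/3)
6. 1098.901ms @ 10/3 + 219.78ms (2/3)
7. 1318.681ms @ 4 + 329.67ms (1)
8. 1648.352ms @ 5 + 247.253ms (3/4)
9. 1895.604ms @ 23/4 + 82.418ms (1/4)

note 7 onset = 4b = 1318.681ms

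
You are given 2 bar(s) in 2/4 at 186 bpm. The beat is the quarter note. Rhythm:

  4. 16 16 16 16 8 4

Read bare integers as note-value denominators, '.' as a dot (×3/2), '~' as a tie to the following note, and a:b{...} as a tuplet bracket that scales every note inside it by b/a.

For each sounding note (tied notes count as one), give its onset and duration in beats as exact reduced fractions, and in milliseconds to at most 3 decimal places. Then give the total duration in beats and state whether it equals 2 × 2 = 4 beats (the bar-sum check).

1) 0.0ms=0b +483.871ms=3/2b
2) 483.871ms=3/2b +80.645ms=1/4b
3) 564.516ms=7/4b +80.645ms=1/4b
4) 645.161ms=2b +80.645ms=1/4b
5) 725.806ms=9/4b +80.645ms=1/4b
6) 806.452ms=5/2b +161.29ms=1/2b
7) 967.742ms=3b +322.581ms=1b
Σ=4b of 4 (186bpm 2/4) — PASS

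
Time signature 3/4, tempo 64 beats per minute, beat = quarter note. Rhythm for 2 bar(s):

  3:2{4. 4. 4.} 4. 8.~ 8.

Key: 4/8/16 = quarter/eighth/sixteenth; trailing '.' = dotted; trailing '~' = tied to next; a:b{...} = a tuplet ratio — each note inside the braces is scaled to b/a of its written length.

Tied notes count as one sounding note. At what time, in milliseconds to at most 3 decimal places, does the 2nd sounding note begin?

1. 0.0ms @ 0 + 937.5ms (1)
2. 937.5ms @ 1 + 937.5ms (1)
3. 1875.0ms @ 2 + 937.5ms (1)
4. 2812.5ms @ 3 + 1406.25ms (3/2)
5. 4218.75ms @ 9/2 + 1406.25ms (3/2)

note 2 onset = 1b = 937.5ms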